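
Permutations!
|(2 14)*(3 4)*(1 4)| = |(1 4 3)(2 14)| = 6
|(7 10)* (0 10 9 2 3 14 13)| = |(0 10 7 9 2 3 14 13)| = 8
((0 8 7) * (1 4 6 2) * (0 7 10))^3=((0 8 10)(1 4 6 2))^3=(10)(1 2 6 4)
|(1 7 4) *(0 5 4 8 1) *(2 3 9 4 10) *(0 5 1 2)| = 10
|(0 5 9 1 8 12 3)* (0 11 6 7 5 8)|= |(0 8 12 3 11 6 7 5 9 1)|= 10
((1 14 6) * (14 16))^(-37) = (1 6 14 16)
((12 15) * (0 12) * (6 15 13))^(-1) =(0 15 6 13 12)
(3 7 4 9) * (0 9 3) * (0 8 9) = (3 7 4)(8 9) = [0, 1, 2, 7, 3, 5, 6, 4, 9, 8]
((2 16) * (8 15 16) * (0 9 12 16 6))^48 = (16)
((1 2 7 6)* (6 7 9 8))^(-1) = ((1 2 9 8 6))^(-1) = (1 6 8 9 2)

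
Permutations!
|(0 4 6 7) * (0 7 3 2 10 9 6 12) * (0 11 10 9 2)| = |(0 4 12 11 10 2 9 6 3)| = 9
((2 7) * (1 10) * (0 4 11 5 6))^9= ((0 4 11 5 6)(1 10)(2 7))^9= (0 6 5 11 4)(1 10)(2 7)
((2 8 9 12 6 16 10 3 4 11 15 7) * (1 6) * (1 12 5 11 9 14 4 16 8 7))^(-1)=(1 15 11 5 9 4 14 8 6)(2 7)(3 10 16)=((1 6 8 14 4 9 5 11 15)(2 7)(3 16 10))^(-1)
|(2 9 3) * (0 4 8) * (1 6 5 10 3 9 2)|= |(0 4 8)(1 6 5 10 3)|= 15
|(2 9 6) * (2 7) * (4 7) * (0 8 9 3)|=8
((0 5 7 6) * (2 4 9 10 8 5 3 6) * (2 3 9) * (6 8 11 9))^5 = ((0 6)(2 4)(3 8 5 7)(9 10 11))^5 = (0 6)(2 4)(3 8 5 7)(9 11 10)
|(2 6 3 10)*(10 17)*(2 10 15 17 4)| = 4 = |(2 6 3 4)(15 17)|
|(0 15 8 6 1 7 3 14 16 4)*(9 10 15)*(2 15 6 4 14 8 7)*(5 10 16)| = |(0 9 16 14 5 10 6 1 2 15 7 3 8 4)| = 14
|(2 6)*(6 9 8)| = |(2 9 8 6)| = 4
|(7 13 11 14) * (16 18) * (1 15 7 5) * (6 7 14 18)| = 12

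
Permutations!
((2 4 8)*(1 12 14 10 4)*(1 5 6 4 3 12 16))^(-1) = ((1 16)(2 5 6 4 8)(3 12 14 10))^(-1) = (1 16)(2 8 4 6 5)(3 10 14 12)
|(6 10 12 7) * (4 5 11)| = |(4 5 11)(6 10 12 7)| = 12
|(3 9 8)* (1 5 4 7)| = 12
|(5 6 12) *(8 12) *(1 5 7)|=6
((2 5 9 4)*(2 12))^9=(2 12 4 9 5)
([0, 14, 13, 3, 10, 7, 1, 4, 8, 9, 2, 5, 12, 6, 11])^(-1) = (1 6 13 2 10 4 7 5 11 14)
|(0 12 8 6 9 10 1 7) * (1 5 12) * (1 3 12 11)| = |(0 3 12 8 6 9 10 5 11 1 7)| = 11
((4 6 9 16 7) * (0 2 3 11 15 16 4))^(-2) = (0 16 11 2 7 15 3)(4 6 9)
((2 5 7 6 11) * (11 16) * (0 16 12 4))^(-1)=(0 4 12 6 7 5 2 11 16)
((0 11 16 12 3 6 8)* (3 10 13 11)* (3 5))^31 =((0 5 3 6 8)(10 13 11 16 12))^31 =(0 5 3 6 8)(10 13 11 16 12)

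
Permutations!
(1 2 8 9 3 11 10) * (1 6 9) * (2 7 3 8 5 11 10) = (1 7 3 10 6 9 8)(2 5 11) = [0, 7, 5, 10, 4, 11, 9, 3, 1, 8, 6, 2]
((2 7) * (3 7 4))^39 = ((2 4 3 7))^39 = (2 7 3 4)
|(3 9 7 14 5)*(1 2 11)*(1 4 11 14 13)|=8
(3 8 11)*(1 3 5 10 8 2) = (1 3 2)(5 10 8 11) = [0, 3, 1, 2, 4, 10, 6, 7, 11, 9, 8, 5]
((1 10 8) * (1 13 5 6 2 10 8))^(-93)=((1 8 13 5 6 2 10))^(-93)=(1 2 5 8 10 6 13)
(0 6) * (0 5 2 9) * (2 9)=(0 6 5 9)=[6, 1, 2, 3, 4, 9, 5, 7, 8, 0]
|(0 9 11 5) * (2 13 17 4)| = |(0 9 11 5)(2 13 17 4)| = 4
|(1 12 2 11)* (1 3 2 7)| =3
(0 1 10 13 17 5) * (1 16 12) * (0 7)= (0 16 12 1 10 13 17 5 7)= [16, 10, 2, 3, 4, 7, 6, 0, 8, 9, 13, 11, 1, 17, 14, 15, 12, 5]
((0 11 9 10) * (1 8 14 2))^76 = (14)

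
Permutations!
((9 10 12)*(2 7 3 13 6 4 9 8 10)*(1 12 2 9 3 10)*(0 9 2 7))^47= ((0 9 2)(1 12 8)(3 13 6 4)(7 10))^47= (0 2 9)(1 8 12)(3 4 6 13)(7 10)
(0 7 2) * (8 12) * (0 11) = (0 7 2 11)(8 12) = [7, 1, 11, 3, 4, 5, 6, 2, 12, 9, 10, 0, 8]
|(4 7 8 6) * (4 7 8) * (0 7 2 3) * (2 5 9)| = |(0 7 4 8 6 5 9 2 3)| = 9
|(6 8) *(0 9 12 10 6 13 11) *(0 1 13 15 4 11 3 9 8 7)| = |(0 8 15 4 11 1 13 3 9 12 10 6 7)| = 13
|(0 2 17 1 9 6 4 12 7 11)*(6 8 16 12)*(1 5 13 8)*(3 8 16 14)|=18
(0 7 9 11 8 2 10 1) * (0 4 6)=(0 7 9 11 8 2 10 1 4 6)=[7, 4, 10, 3, 6, 5, 0, 9, 2, 11, 1, 8]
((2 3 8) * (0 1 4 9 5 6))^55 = (0 1 4 9 5 6)(2 3 8)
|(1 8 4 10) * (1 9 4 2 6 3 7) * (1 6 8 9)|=12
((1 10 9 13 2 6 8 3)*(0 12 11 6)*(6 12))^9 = ((0 6 8 3 1 10 9 13 2)(11 12))^9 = (13)(11 12)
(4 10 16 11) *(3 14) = (3 14)(4 10 16 11) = [0, 1, 2, 14, 10, 5, 6, 7, 8, 9, 16, 4, 12, 13, 3, 15, 11]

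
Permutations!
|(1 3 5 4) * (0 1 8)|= |(0 1 3 5 4 8)|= 6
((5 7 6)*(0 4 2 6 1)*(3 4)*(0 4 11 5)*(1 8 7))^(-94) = (0 11 1 2)(3 5 4 6)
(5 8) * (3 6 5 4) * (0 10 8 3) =[10, 1, 2, 6, 0, 3, 5, 7, 4, 9, 8] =(0 10 8 4)(3 6 5)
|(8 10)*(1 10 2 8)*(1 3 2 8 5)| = |(1 10 3 2 5)| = 5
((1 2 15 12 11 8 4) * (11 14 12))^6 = ((1 2 15 11 8 4)(12 14))^6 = (15)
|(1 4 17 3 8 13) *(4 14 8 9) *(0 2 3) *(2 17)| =|(0 17)(1 14 8 13)(2 3 9 4)| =4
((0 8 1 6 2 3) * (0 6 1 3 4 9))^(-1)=(0 9 4 2 6 3 8)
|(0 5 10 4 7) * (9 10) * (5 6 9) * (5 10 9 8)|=|(0 6 8 5 10 4 7)|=7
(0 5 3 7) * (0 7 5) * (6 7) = (3 5)(6 7) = [0, 1, 2, 5, 4, 3, 7, 6]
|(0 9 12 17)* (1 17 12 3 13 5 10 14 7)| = 10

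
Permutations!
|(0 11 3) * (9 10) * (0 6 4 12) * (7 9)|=6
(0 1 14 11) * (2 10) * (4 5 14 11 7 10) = (0 1 11)(2 4 5 14 7 10) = [1, 11, 4, 3, 5, 14, 6, 10, 8, 9, 2, 0, 12, 13, 7]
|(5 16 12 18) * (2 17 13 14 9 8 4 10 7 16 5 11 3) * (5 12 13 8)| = 15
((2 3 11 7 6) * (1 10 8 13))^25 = ((1 10 8 13)(2 3 11 7 6))^25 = (1 10 8 13)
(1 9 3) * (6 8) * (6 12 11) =(1 9 3)(6 8 12 11) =[0, 9, 2, 1, 4, 5, 8, 7, 12, 3, 10, 6, 11]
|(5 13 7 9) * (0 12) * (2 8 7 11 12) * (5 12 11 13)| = |(13)(0 2 8 7 9 12)| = 6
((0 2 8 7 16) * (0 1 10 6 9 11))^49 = ((0 2 8 7 16 1 10 6 9 11))^49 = (0 11 9 6 10 1 16 7 8 2)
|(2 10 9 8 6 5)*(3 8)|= |(2 10 9 3 8 6 5)|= 7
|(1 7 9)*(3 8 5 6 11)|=15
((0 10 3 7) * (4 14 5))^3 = (14)(0 7 3 10)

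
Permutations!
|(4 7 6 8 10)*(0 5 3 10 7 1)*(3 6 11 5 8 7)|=|(0 8 3 10 4 1)(5 6 7 11)|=12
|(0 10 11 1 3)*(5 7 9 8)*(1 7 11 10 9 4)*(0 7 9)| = 4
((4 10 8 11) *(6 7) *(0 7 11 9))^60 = ((0 7 6 11 4 10 8 9))^60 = (0 4)(6 8)(7 10)(9 11)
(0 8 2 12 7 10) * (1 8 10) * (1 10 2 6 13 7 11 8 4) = (0 2 12 11 8 6 13 7 10)(1 4) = [2, 4, 12, 3, 1, 5, 13, 10, 6, 9, 0, 8, 11, 7]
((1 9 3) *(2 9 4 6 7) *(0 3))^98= (0 1 6 2)(3 4 7 9)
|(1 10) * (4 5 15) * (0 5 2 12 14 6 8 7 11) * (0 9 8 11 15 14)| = 12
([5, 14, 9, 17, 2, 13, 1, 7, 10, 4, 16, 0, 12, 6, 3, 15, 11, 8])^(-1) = (0 11 16 10 8 17 3 14 1 6 13 5)(2 4 9)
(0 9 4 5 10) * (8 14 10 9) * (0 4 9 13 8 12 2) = [12, 1, 0, 3, 5, 13, 6, 7, 14, 9, 4, 11, 2, 8, 10] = (0 12 2)(4 5 13 8 14 10)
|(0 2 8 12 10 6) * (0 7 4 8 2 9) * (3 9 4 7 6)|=7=|(0 4 8 12 10 3 9)|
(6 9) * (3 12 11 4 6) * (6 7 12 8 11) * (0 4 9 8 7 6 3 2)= (0 4 6 8 11 9 2)(3 7 12)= [4, 1, 0, 7, 6, 5, 8, 12, 11, 2, 10, 9, 3]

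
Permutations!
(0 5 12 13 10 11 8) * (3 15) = [5, 1, 2, 15, 4, 12, 6, 7, 0, 9, 11, 8, 13, 10, 14, 3] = (0 5 12 13 10 11 8)(3 15)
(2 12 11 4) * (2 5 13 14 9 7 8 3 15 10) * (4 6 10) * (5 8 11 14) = [0, 1, 12, 15, 8, 13, 10, 11, 3, 7, 2, 6, 14, 5, 9, 4] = (2 12 14 9 7 11 6 10)(3 15 4 8)(5 13)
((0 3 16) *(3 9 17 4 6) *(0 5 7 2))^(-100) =((0 9 17 4 6 3 16 5 7 2))^(-100) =(17)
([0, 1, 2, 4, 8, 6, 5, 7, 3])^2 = (3 8 4)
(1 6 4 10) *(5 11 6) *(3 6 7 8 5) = [0, 3, 2, 6, 10, 11, 4, 8, 5, 9, 1, 7] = (1 3 6 4 10)(5 11 7 8)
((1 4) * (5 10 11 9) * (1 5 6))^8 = (1 4 5 10 11 9 6)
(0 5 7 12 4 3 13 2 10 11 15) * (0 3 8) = (0 5 7 12 4 8)(2 10 11 15 3 13) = [5, 1, 10, 13, 8, 7, 6, 12, 0, 9, 11, 15, 4, 2, 14, 3]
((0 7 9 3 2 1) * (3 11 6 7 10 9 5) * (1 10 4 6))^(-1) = ((0 4 6 7 5 3 2 10 9 11 1))^(-1) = (0 1 11 9 10 2 3 5 7 6 4)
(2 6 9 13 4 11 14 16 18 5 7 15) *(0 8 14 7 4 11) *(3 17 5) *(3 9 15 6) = (0 8 14 16 18 9 13 11 7 6 15 2 3 17 5 4) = [8, 1, 3, 17, 0, 4, 15, 6, 14, 13, 10, 7, 12, 11, 16, 2, 18, 5, 9]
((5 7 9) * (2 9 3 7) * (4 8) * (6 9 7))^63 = ((2 7 3 6 9 5)(4 8))^63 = (2 6)(3 5)(4 8)(7 9)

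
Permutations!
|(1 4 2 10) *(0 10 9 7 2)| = 12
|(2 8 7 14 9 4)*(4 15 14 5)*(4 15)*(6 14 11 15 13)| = 18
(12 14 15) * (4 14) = (4 14 15 12) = [0, 1, 2, 3, 14, 5, 6, 7, 8, 9, 10, 11, 4, 13, 15, 12]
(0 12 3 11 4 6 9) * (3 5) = (0 12 5 3 11 4 6 9) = [12, 1, 2, 11, 6, 3, 9, 7, 8, 0, 10, 4, 5]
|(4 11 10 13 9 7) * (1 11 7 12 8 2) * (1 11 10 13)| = 6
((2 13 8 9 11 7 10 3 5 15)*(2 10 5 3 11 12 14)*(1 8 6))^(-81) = (1 6 13 2 14 12 9 8)(5 7 11 10 15)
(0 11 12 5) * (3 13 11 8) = (0 8 3 13 11 12 5) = [8, 1, 2, 13, 4, 0, 6, 7, 3, 9, 10, 12, 5, 11]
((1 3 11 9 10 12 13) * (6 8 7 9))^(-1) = (1 13 12 10 9 7 8 6 11 3)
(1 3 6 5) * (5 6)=(6)(1 3 5)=[0, 3, 2, 5, 4, 1, 6]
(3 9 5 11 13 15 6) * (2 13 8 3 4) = (2 13 15 6 4)(3 9 5 11 8) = [0, 1, 13, 9, 2, 11, 4, 7, 3, 5, 10, 8, 12, 15, 14, 6]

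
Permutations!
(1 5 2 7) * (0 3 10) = [3, 5, 7, 10, 4, 2, 6, 1, 8, 9, 0] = (0 3 10)(1 5 2 7)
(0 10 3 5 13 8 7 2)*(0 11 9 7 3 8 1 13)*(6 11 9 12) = (0 10 8 3 5)(1 13)(2 9 7)(6 11 12) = [10, 13, 9, 5, 4, 0, 11, 2, 3, 7, 8, 12, 6, 1]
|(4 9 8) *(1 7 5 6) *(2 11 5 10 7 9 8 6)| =6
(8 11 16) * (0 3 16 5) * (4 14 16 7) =(0 3 7 4 14 16 8 11 5) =[3, 1, 2, 7, 14, 0, 6, 4, 11, 9, 10, 5, 12, 13, 16, 15, 8]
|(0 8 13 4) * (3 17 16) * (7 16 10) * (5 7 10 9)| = |(0 8 13 4)(3 17 9 5 7 16)| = 12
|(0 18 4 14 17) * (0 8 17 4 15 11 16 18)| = 4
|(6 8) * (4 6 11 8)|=2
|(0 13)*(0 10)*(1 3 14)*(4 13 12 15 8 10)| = 30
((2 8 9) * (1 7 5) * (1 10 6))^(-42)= (1 10 7 6 5)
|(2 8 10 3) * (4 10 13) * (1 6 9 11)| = 12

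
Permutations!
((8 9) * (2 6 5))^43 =((2 6 5)(8 9))^43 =(2 6 5)(8 9)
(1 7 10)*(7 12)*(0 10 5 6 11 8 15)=(0 10 1 12 7 5 6 11 8 15)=[10, 12, 2, 3, 4, 6, 11, 5, 15, 9, 1, 8, 7, 13, 14, 0]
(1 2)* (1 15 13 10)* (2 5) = (1 5 2 15 13 10) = [0, 5, 15, 3, 4, 2, 6, 7, 8, 9, 1, 11, 12, 10, 14, 13]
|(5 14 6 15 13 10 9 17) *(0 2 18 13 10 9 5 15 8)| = 12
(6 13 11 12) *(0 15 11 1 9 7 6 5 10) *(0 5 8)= (0 15 11 12 8)(1 9 7 6 13)(5 10)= [15, 9, 2, 3, 4, 10, 13, 6, 0, 7, 5, 12, 8, 1, 14, 11]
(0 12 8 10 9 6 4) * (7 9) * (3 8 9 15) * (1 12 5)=(0 5 1 12 9 6 4)(3 8 10 7 15)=[5, 12, 2, 8, 0, 1, 4, 15, 10, 6, 7, 11, 9, 13, 14, 3]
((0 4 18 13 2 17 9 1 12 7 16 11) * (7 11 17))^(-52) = ((0 4 18 13 2 7 16 17 9 1 12 11))^(-52) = (0 9 2)(1 7 4)(11 17 13)(12 16 18)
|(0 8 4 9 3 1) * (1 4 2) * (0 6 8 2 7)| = |(0 2 1 6 8 7)(3 4 9)| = 6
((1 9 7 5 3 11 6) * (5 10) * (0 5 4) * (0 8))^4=((0 5 3 11 6 1 9 7 10 4 8))^4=(0 6 10 5 1 4 3 9 8 11 7)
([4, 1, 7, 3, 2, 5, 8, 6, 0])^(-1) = (0 8 6 7 2 4)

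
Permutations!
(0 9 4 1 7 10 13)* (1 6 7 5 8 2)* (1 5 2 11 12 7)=(0 9 4 6 1 2 5 8 11 12 7 10 13)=[9, 2, 5, 3, 6, 8, 1, 10, 11, 4, 13, 12, 7, 0]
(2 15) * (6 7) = (2 15)(6 7) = [0, 1, 15, 3, 4, 5, 7, 6, 8, 9, 10, 11, 12, 13, 14, 2]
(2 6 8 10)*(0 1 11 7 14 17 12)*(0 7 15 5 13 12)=(0 1 11 15 5 13 12 7 14 17)(2 6 8 10)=[1, 11, 6, 3, 4, 13, 8, 14, 10, 9, 2, 15, 7, 12, 17, 5, 16, 0]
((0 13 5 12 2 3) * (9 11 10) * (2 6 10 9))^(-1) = (0 3 2 10 6 12 5 13)(9 11)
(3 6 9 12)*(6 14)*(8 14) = (3 8 14 6 9 12) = [0, 1, 2, 8, 4, 5, 9, 7, 14, 12, 10, 11, 3, 13, 6]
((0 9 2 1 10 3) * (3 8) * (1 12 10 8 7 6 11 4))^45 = (0 1 6 12)(2 3 4 7)(8 11 10 9)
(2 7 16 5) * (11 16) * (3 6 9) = (2 7 11 16 5)(3 6 9) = [0, 1, 7, 6, 4, 2, 9, 11, 8, 3, 10, 16, 12, 13, 14, 15, 5]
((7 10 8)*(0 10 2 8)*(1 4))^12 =(10)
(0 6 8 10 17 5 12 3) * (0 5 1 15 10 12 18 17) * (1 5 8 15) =(0 6 15 10)(3 8 12)(5 18 17) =[6, 1, 2, 8, 4, 18, 15, 7, 12, 9, 0, 11, 3, 13, 14, 10, 16, 5, 17]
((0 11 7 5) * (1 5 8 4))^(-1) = ((0 11 7 8 4 1 5))^(-1) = (0 5 1 4 8 7 11)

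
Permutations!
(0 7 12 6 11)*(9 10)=(0 7 12 6 11)(9 10)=[7, 1, 2, 3, 4, 5, 11, 12, 8, 10, 9, 0, 6]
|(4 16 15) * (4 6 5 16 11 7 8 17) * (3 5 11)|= 10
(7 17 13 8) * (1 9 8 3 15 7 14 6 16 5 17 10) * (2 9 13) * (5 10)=(1 13 3 15 7 5 17 2 9 8 14 6 16 10)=[0, 13, 9, 15, 4, 17, 16, 5, 14, 8, 1, 11, 12, 3, 6, 7, 10, 2]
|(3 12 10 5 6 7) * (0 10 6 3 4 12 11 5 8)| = 12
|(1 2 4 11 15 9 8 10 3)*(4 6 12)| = |(1 2 6 12 4 11 15 9 8 10 3)| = 11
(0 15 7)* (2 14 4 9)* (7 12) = (0 15 12 7)(2 14 4 9) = [15, 1, 14, 3, 9, 5, 6, 0, 8, 2, 10, 11, 7, 13, 4, 12]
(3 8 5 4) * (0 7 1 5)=[7, 5, 2, 8, 3, 4, 6, 1, 0]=(0 7 1 5 4 3 8)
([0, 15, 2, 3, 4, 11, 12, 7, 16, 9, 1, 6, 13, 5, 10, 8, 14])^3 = [0, 16, 2, 3, 4, 12, 5, 7, 10, 9, 8, 13, 11, 6, 15, 14, 1]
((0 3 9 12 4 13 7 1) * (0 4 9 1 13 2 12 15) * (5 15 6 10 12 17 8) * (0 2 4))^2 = ((0 3 1)(2 17 8 5 15)(6 10 12 9)(7 13))^2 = (0 1 3)(2 8 15 17 5)(6 12)(9 10)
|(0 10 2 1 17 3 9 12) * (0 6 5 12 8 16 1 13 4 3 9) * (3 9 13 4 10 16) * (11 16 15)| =39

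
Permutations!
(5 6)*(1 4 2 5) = (1 4 2 5 6) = [0, 4, 5, 3, 2, 6, 1]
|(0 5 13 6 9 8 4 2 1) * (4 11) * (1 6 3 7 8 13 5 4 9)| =|(0 4 2 6 1)(3 7 8 11 9 13)| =30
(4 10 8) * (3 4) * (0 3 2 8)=(0 3 4 10)(2 8)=[3, 1, 8, 4, 10, 5, 6, 7, 2, 9, 0]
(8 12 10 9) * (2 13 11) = [0, 1, 13, 3, 4, 5, 6, 7, 12, 8, 9, 2, 10, 11] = (2 13 11)(8 12 10 9)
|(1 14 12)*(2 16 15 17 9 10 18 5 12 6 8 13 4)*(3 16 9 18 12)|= 30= |(1 14 6 8 13 4 2 9 10 12)(3 16 15 17 18 5)|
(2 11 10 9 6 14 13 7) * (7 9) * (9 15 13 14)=(2 11 10 7)(6 9)(13 15)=[0, 1, 11, 3, 4, 5, 9, 2, 8, 6, 7, 10, 12, 15, 14, 13]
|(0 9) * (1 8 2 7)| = |(0 9)(1 8 2 7)| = 4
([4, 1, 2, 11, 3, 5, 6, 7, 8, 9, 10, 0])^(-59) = [4, 1, 2, 11, 3, 5, 6, 7, 8, 9, 10, 0]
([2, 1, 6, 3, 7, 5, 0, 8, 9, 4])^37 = (0 2 6)(4 7 8 9)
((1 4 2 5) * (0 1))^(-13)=(0 4 5 1 2)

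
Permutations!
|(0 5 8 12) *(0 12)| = 3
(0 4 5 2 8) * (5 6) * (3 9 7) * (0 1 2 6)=[4, 2, 8, 9, 0, 6, 5, 3, 1, 7]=(0 4)(1 2 8)(3 9 7)(5 6)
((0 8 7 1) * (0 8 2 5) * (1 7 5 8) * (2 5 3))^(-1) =((0 5)(2 8 3))^(-1) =(0 5)(2 3 8)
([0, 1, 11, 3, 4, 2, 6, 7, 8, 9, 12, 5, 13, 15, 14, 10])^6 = (10 13)(12 15)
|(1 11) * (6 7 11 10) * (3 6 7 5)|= 12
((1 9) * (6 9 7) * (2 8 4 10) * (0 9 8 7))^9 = (2 8)(4 7)(6 10)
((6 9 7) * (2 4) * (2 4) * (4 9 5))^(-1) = (4 5 6 7 9)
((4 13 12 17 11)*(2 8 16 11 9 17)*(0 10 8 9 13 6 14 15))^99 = (2 12 13 17 9)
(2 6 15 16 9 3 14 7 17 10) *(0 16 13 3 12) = (0 16 9 12)(2 6 15 13 3 14 7 17 10) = [16, 1, 6, 14, 4, 5, 15, 17, 8, 12, 2, 11, 0, 3, 7, 13, 9, 10]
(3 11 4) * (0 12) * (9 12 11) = [11, 1, 2, 9, 3, 5, 6, 7, 8, 12, 10, 4, 0] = (0 11 4 3 9 12)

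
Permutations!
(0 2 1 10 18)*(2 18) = (0 18)(1 10 2) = [18, 10, 1, 3, 4, 5, 6, 7, 8, 9, 2, 11, 12, 13, 14, 15, 16, 17, 0]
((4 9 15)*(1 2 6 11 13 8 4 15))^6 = (15)(1 4 13 6)(2 9 8 11)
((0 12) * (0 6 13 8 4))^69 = (0 13)(4 6)(8 12)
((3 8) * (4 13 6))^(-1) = (3 8)(4 6 13)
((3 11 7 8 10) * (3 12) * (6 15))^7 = (3 11 7 8 10 12)(6 15)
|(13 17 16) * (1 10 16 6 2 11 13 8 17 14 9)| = 11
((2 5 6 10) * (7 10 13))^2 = (2 6 7)(5 13 10)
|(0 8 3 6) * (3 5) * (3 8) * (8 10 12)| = |(0 3 6)(5 10 12 8)| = 12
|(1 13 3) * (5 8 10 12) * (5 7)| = 15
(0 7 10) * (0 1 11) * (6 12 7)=(0 6 12 7 10 1 11)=[6, 11, 2, 3, 4, 5, 12, 10, 8, 9, 1, 0, 7]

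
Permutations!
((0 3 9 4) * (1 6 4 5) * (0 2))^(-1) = (0 2 4 6 1 5 9 3)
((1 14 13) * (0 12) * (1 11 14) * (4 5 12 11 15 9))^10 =(0 11 14 13 15 9 4 5 12)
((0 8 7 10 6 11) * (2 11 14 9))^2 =(0 7 6 9 11 8 10 14 2)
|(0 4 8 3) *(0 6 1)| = |(0 4 8 3 6 1)| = 6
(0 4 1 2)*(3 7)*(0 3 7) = (7)(0 4 1 2 3) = [4, 2, 3, 0, 1, 5, 6, 7]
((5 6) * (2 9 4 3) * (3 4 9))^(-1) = (9)(2 3)(5 6)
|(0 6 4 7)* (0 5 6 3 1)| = |(0 3 1)(4 7 5 6)| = 12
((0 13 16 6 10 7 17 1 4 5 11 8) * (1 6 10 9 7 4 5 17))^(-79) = ((0 13 16 10 4 17 6 9 7 1 5 11 8))^(-79) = (0 8 11 5 1 7 9 6 17 4 10 16 13)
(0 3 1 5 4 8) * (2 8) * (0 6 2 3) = [0, 5, 8, 1, 3, 4, 2, 7, 6] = (1 5 4 3)(2 8 6)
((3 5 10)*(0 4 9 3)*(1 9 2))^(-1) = (0 10 5 3 9 1 2 4)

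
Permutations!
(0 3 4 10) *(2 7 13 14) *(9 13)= (0 3 4 10)(2 7 9 13 14)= [3, 1, 7, 4, 10, 5, 6, 9, 8, 13, 0, 11, 12, 14, 2]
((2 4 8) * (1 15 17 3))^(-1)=(1 3 17 15)(2 8 4)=((1 15 17 3)(2 4 8))^(-1)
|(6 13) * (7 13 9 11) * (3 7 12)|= |(3 7 13 6 9 11 12)|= 7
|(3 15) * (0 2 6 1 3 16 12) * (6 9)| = |(0 2 9 6 1 3 15 16 12)| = 9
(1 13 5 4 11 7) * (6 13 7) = [0, 7, 2, 3, 11, 4, 13, 1, 8, 9, 10, 6, 12, 5] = (1 7)(4 11 6 13 5)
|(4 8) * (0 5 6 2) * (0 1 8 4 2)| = 3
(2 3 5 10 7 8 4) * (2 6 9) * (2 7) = [0, 1, 3, 5, 6, 10, 9, 8, 4, 7, 2] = (2 3 5 10)(4 6 9 7 8)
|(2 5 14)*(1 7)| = |(1 7)(2 5 14)| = 6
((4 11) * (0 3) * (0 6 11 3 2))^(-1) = ((0 2)(3 6 11 4))^(-1) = (0 2)(3 4 11 6)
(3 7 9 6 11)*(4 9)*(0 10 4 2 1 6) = (0 10 4 9)(1 6 11 3 7 2) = [10, 6, 1, 7, 9, 5, 11, 2, 8, 0, 4, 3]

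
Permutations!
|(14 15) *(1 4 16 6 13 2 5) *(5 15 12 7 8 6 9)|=40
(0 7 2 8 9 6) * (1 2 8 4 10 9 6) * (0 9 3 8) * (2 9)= (0 7)(1 9)(2 4 10 3 8 6)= [7, 9, 4, 8, 10, 5, 2, 0, 6, 1, 3]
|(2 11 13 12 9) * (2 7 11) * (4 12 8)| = |(4 12 9 7 11 13 8)| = 7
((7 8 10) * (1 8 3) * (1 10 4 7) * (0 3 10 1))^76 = ((0 3 1 8 4 7 10))^76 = (0 10 7 4 8 1 3)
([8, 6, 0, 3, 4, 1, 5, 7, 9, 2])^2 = (0 9)(1 5 6)(2 8)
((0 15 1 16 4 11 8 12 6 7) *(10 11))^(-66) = (16)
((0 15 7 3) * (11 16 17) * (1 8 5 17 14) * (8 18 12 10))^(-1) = (0 3 7 15)(1 14 16 11 17 5 8 10 12 18)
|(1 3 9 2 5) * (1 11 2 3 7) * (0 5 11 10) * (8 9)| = |(0 5 10)(1 7)(2 11)(3 8 9)| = 6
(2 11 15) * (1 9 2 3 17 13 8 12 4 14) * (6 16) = (1 9 2 11 15 3 17 13 8 12 4 14)(6 16) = [0, 9, 11, 17, 14, 5, 16, 7, 12, 2, 10, 15, 4, 8, 1, 3, 6, 13]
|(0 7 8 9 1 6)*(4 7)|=|(0 4 7 8 9 1 6)|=7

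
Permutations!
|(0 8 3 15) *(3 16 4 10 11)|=|(0 8 16 4 10 11 3 15)|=8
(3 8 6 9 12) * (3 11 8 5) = (3 5)(6 9 12 11 8) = [0, 1, 2, 5, 4, 3, 9, 7, 6, 12, 10, 8, 11]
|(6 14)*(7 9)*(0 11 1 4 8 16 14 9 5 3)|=|(0 11 1 4 8 16 14 6 9 7 5 3)|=12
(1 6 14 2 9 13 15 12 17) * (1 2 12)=(1 6 14 12 17 2 9 13 15)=[0, 6, 9, 3, 4, 5, 14, 7, 8, 13, 10, 11, 17, 15, 12, 1, 16, 2]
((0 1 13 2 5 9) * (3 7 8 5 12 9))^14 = ((0 1 13 2 12 9)(3 7 8 5))^14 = (0 13 12)(1 2 9)(3 8)(5 7)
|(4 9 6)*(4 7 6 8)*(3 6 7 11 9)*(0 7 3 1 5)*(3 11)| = 8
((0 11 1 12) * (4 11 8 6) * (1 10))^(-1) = (0 12 1 10 11 4 6 8)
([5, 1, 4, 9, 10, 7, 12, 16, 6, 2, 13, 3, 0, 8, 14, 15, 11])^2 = (0 7 11 9 4 13 6)(2 10 8 12 5 16 3)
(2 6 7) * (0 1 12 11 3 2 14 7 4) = (0 1 12 11 3 2 6 4)(7 14) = [1, 12, 6, 2, 0, 5, 4, 14, 8, 9, 10, 3, 11, 13, 7]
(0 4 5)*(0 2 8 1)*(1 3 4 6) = (0 6 1)(2 8 3 4 5) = [6, 0, 8, 4, 5, 2, 1, 7, 3]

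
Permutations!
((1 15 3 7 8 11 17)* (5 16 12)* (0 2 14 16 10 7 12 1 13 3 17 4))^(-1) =((0 2 14 16 1 15 17 13 3 12 5 10 7 8 11 4))^(-1) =(0 4 11 8 7 10 5 12 3 13 17 15 1 16 14 2)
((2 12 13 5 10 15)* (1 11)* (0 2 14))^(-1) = (0 14 15 10 5 13 12 2)(1 11)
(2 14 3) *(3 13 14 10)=(2 10 3)(13 14)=[0, 1, 10, 2, 4, 5, 6, 7, 8, 9, 3, 11, 12, 14, 13]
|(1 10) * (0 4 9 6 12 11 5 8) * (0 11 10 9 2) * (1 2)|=|(0 4 1 9 6 12 10 2)(5 8 11)|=24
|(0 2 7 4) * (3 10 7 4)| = 3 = |(0 2 4)(3 10 7)|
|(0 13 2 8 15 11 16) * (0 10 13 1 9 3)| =28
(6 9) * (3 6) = (3 6 9) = [0, 1, 2, 6, 4, 5, 9, 7, 8, 3]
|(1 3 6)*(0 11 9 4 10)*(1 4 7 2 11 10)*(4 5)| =20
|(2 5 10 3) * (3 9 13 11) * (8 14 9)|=|(2 5 10 8 14 9 13 11 3)|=9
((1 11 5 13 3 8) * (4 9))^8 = (1 5 3)(8 11 13)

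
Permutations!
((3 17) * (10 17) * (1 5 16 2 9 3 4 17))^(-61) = (1 16 9 10 5 2 3)(4 17)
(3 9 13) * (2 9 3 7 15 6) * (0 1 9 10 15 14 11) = (0 1 9 13 7 14 11)(2 10 15 6) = [1, 9, 10, 3, 4, 5, 2, 14, 8, 13, 15, 0, 12, 7, 11, 6]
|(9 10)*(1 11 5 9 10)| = |(1 11 5 9)| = 4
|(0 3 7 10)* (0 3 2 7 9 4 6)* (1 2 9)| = 20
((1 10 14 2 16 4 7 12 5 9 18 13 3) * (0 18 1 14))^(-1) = ((0 18 13 3 14 2 16 4 7 12 5 9 1 10))^(-1) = (0 10 1 9 5 12 7 4 16 2 14 3 13 18)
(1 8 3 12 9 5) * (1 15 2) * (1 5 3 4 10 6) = (1 8 4 10 6)(2 5 15)(3 12 9) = [0, 8, 5, 12, 10, 15, 1, 7, 4, 3, 6, 11, 9, 13, 14, 2]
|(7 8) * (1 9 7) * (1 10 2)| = 6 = |(1 9 7 8 10 2)|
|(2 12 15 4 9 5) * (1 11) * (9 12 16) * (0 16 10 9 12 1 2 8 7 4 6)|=45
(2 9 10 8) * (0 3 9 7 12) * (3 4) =[4, 1, 7, 9, 3, 5, 6, 12, 2, 10, 8, 11, 0] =(0 4 3 9 10 8 2 7 12)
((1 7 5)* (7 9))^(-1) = ((1 9 7 5))^(-1) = (1 5 7 9)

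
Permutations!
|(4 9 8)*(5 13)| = |(4 9 8)(5 13)| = 6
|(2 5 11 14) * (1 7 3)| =12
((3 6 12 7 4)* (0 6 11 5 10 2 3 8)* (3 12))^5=((0 6 3 11 5 10 2 12 7 4 8))^5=(0 10 8 5 4 11 7 3 12 6 2)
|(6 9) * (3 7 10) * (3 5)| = |(3 7 10 5)(6 9)| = 4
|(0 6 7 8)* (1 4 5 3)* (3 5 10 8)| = 8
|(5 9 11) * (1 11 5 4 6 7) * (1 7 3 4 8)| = 6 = |(1 11 8)(3 4 6)(5 9)|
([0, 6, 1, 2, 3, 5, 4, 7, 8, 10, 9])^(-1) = (1 2 3 4 6)(9 10)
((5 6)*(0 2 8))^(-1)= ((0 2 8)(5 6))^(-1)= (0 8 2)(5 6)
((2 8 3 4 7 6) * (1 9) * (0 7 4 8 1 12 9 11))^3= ((0 7 6 2 1 11)(3 8)(9 12))^3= (0 2)(1 7)(3 8)(6 11)(9 12)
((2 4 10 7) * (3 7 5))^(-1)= ((2 4 10 5 3 7))^(-1)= (2 7 3 5 10 4)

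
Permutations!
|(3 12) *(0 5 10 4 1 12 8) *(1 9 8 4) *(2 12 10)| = 8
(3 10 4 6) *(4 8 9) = [0, 1, 2, 10, 6, 5, 3, 7, 9, 4, 8] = (3 10 8 9 4 6)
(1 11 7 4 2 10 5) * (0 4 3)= [4, 11, 10, 0, 2, 1, 6, 3, 8, 9, 5, 7]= (0 4 2 10 5 1 11 7 3)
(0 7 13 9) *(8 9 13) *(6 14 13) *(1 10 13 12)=(0 7 8 9)(1 10 13 6 14 12)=[7, 10, 2, 3, 4, 5, 14, 8, 9, 0, 13, 11, 1, 6, 12]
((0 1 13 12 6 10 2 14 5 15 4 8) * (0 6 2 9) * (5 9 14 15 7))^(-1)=(0 9 14 10 6 8 4 15 2 12 13 1)(5 7)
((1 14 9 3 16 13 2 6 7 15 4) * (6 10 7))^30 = (1 7 13 9 4 10 16 14 15 2 3)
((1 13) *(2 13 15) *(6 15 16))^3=(1 15)(2 16)(6 13)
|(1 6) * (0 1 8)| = 4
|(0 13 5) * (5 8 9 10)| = 6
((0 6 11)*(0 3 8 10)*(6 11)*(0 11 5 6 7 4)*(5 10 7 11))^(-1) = ((0 10 5 6 11 3 8 7 4))^(-1) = (0 4 7 8 3 11 6 5 10)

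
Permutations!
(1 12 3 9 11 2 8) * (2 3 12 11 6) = [0, 11, 8, 9, 4, 5, 2, 7, 1, 6, 10, 3, 12] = (12)(1 11 3 9 6 2 8)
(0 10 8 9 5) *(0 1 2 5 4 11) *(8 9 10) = (0 8 10 9 4 11)(1 2 5) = [8, 2, 5, 3, 11, 1, 6, 7, 10, 4, 9, 0]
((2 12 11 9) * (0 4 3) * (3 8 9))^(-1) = (0 3 11 12 2 9 8 4)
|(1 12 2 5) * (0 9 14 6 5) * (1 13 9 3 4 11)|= 35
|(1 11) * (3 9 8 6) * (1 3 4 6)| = |(1 11 3 9 8)(4 6)| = 10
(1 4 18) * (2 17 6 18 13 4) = (1 2 17 6 18)(4 13) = [0, 2, 17, 3, 13, 5, 18, 7, 8, 9, 10, 11, 12, 4, 14, 15, 16, 6, 1]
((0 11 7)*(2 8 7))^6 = ((0 11 2 8 7))^6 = (0 11 2 8 7)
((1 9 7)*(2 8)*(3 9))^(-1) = ((1 3 9 7)(2 8))^(-1) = (1 7 9 3)(2 8)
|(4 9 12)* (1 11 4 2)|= |(1 11 4 9 12 2)|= 6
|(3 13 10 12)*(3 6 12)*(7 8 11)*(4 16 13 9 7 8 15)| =8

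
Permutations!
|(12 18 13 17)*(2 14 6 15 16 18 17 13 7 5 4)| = 18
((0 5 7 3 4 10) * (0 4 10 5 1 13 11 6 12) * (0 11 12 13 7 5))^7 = (0 1 7 3 10 4)(6 11 12 13)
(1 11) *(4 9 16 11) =(1 4 9 16 11) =[0, 4, 2, 3, 9, 5, 6, 7, 8, 16, 10, 1, 12, 13, 14, 15, 11]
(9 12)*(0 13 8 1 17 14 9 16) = [13, 17, 2, 3, 4, 5, 6, 7, 1, 12, 10, 11, 16, 8, 9, 15, 0, 14] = (0 13 8 1 17 14 9 12 16)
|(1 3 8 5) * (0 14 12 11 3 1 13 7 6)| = 10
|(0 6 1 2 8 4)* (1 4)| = |(0 6 4)(1 2 8)| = 3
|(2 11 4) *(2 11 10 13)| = |(2 10 13)(4 11)| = 6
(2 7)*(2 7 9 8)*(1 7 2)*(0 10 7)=(0 10 7 2 9 8 1)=[10, 0, 9, 3, 4, 5, 6, 2, 1, 8, 7]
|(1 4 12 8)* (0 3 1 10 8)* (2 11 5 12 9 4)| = 14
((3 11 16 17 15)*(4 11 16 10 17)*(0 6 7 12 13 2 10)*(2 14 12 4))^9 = (0 11 4 7 6)(2 15)(3 10)(16 17)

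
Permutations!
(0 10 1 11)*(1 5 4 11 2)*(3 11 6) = (0 10 5 4 6 3 11)(1 2) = [10, 2, 1, 11, 6, 4, 3, 7, 8, 9, 5, 0]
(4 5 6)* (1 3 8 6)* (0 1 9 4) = (0 1 3 8 6)(4 5 9) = [1, 3, 2, 8, 5, 9, 0, 7, 6, 4]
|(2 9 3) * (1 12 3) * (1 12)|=4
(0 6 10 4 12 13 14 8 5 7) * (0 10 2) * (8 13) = [6, 1, 0, 3, 12, 7, 2, 10, 5, 9, 4, 11, 8, 14, 13] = (0 6 2)(4 12 8 5 7 10)(13 14)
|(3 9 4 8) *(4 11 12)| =6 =|(3 9 11 12 4 8)|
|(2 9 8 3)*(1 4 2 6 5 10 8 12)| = |(1 4 2 9 12)(3 6 5 10 8)| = 5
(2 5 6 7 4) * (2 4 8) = (2 5 6 7 8) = [0, 1, 5, 3, 4, 6, 7, 8, 2]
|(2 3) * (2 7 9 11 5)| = 6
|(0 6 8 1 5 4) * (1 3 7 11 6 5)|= 15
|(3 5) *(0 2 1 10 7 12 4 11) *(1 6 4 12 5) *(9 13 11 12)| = |(0 2 6 4 12 9 13 11)(1 10 7 5 3)| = 40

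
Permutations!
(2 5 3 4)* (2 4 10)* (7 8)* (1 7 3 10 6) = [0, 7, 5, 6, 4, 10, 1, 8, 3, 9, 2] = (1 7 8 3 6)(2 5 10)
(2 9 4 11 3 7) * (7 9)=(2 7)(3 9 4 11)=[0, 1, 7, 9, 11, 5, 6, 2, 8, 4, 10, 3]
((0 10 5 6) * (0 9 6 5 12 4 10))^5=(4 12 10)(6 9)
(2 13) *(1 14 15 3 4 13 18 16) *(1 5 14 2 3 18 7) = [0, 2, 7, 4, 13, 14, 6, 1, 8, 9, 10, 11, 12, 3, 15, 18, 5, 17, 16] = (1 2 7)(3 4 13)(5 14 15 18 16)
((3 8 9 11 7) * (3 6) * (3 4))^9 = ((3 8 9 11 7 6 4))^9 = (3 9 7 4 8 11 6)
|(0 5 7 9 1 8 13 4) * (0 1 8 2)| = 9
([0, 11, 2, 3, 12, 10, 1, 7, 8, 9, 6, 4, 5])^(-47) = (1 4 5 6 11 12 10)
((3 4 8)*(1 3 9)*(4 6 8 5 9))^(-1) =(1 9 5 4 8 6 3) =((1 3 6 8 4 5 9))^(-1)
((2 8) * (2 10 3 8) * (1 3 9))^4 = ((1 3 8 10 9))^4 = (1 9 10 8 3)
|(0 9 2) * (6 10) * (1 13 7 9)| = 6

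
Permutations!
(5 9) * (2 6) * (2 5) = (2 6 5 9) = [0, 1, 6, 3, 4, 9, 5, 7, 8, 2]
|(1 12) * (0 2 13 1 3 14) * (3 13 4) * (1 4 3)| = 4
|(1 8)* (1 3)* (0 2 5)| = 3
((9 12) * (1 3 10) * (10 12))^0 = (12)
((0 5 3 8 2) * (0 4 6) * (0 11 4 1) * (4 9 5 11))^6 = ((0 11 9 5 3 8 2 1)(4 6))^6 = (0 2 3 9)(1 8 5 11)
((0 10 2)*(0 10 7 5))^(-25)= (0 5 7)(2 10)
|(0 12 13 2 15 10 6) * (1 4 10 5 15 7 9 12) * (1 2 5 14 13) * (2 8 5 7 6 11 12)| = |(0 8 5 15 14 13 7 9 2 6)(1 4 10 11 12)| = 10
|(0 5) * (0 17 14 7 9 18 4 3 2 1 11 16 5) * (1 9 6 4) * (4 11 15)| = 7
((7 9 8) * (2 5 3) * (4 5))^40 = ((2 4 5 3)(7 9 8))^40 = (7 9 8)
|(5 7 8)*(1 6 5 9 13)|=7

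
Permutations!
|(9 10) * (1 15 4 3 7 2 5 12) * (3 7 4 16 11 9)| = |(1 15 16 11 9 10 3 4 7 2 5 12)| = 12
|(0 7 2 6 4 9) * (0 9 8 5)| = |(9)(0 7 2 6 4 8 5)| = 7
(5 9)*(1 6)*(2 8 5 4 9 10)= (1 6)(2 8 5 10)(4 9)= [0, 6, 8, 3, 9, 10, 1, 7, 5, 4, 2]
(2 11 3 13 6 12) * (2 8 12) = (2 11 3 13 6)(8 12) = [0, 1, 11, 13, 4, 5, 2, 7, 12, 9, 10, 3, 8, 6]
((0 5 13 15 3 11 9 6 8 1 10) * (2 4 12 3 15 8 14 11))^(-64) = ((15)(0 5 13 8 1 10)(2 4 12 3)(6 14 11 9))^(-64) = (15)(0 13 1)(5 8 10)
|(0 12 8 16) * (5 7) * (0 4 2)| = 6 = |(0 12 8 16 4 2)(5 7)|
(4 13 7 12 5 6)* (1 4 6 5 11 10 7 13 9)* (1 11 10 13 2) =[0, 4, 1, 3, 9, 5, 6, 12, 8, 11, 7, 13, 10, 2] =(1 4 9 11 13 2)(7 12 10)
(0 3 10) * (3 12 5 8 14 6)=(0 12 5 8 14 6 3 10)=[12, 1, 2, 10, 4, 8, 3, 7, 14, 9, 0, 11, 5, 13, 6]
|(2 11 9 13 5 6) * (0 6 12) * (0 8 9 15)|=|(0 6 2 11 15)(5 12 8 9 13)|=5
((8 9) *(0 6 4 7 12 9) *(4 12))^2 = ((0 6 12 9 8)(4 7))^2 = (0 12 8 6 9)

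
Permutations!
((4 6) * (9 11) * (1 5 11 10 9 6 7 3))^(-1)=(1 3 7 4 6 11 5)(9 10)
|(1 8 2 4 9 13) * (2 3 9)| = 10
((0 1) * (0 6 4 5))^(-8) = ((0 1 6 4 5))^(-8) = (0 6 5 1 4)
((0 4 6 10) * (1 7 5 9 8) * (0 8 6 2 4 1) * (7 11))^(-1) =((0 1 11 7 5 9 6 10 8)(2 4))^(-1) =(0 8 10 6 9 5 7 11 1)(2 4)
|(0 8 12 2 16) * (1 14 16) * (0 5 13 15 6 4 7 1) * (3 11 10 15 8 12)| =|(0 12 2)(1 14 16 5 13 8 3 11 10 15 6 4 7)| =39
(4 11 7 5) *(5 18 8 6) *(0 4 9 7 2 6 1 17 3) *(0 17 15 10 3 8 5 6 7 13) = [4, 15, 7, 17, 11, 9, 6, 18, 1, 13, 3, 2, 12, 0, 14, 10, 16, 8, 5] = (0 4 11 2 7 18 5 9 13)(1 15 10 3 17 8)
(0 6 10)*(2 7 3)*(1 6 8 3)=(0 8 3 2 7 1 6 10)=[8, 6, 7, 2, 4, 5, 10, 1, 3, 9, 0]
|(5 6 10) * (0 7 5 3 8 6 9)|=4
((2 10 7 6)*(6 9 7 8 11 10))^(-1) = ((2 6)(7 9)(8 11 10))^(-1) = (2 6)(7 9)(8 10 11)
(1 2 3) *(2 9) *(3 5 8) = (1 9 2 5 8 3) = [0, 9, 5, 1, 4, 8, 6, 7, 3, 2]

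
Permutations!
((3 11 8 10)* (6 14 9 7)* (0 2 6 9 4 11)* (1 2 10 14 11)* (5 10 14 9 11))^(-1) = (0 3 10 5 6 2 1 4 14)(7 9 8 11) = ((0 14 4 1 2 6 5 10 3)(7 11 8 9))^(-1)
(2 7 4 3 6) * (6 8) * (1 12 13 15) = (1 12 13 15)(2 7 4 3 8 6) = [0, 12, 7, 8, 3, 5, 2, 4, 6, 9, 10, 11, 13, 15, 14, 1]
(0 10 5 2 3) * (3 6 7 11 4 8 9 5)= (0 10 3)(2 6 7 11 4 8 9 5)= [10, 1, 6, 0, 8, 2, 7, 11, 9, 5, 3, 4]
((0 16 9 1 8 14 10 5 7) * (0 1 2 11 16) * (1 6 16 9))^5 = ((1 8 14 10 5 7 6 16)(2 11 9))^5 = (1 7 14 16 5 8 6 10)(2 9 11)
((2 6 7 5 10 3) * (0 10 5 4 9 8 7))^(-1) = ((0 10 3 2 6)(4 9 8 7))^(-1) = (0 6 2 3 10)(4 7 8 9)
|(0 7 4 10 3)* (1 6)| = 10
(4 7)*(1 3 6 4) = [0, 3, 2, 6, 7, 5, 4, 1] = (1 3 6 4 7)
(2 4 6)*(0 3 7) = (0 3 7)(2 4 6) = [3, 1, 4, 7, 6, 5, 2, 0]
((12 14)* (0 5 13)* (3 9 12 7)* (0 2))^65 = ((0 5 13 2)(3 9 12 14 7))^65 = (14)(0 5 13 2)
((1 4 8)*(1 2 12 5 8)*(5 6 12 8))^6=((1 4)(2 8)(6 12))^6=(12)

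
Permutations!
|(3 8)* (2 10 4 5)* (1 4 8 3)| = 6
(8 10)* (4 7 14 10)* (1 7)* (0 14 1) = (0 14 10 8 4)(1 7) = [14, 7, 2, 3, 0, 5, 6, 1, 4, 9, 8, 11, 12, 13, 10]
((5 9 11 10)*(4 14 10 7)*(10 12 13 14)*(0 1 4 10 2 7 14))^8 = (0 11 7)(1 14 10)(2 13 9)(4 12 5)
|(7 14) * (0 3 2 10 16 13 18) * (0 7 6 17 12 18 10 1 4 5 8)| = 42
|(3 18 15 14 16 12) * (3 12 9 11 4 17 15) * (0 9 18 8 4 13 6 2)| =24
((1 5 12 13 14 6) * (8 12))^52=((1 5 8 12 13 14 6))^52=(1 12 6 8 14 5 13)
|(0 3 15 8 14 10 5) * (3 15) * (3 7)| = |(0 15 8 14 10 5)(3 7)| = 6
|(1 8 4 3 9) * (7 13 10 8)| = |(1 7 13 10 8 4 3 9)| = 8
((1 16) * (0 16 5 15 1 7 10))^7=((0 16 7 10)(1 5 15))^7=(0 10 7 16)(1 5 15)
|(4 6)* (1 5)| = 2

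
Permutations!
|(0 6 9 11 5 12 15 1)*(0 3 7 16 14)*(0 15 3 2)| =|(0 6 9 11 5 12 3 7 16 14 15 1 2)| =13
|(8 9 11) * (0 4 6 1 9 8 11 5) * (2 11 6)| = 8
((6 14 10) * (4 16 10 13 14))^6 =((4 16 10 6)(13 14))^6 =(4 10)(6 16)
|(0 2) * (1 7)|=2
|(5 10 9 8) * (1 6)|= |(1 6)(5 10 9 8)|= 4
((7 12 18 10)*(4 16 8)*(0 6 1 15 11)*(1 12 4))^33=((0 6 12 18 10 7 4 16 8 1 15 11))^33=(0 1 4 18)(6 15 16 10)(7 12 11 8)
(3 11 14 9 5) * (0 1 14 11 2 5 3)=[1, 14, 5, 2, 4, 0, 6, 7, 8, 3, 10, 11, 12, 13, 9]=(0 1 14 9 3 2 5)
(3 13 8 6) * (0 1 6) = (0 1 6 3 13 8) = [1, 6, 2, 13, 4, 5, 3, 7, 0, 9, 10, 11, 12, 8]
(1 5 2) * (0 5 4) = [5, 4, 1, 3, 0, 2] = (0 5 2 1 4)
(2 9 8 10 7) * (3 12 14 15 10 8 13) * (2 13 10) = [0, 1, 9, 12, 4, 5, 6, 13, 8, 10, 7, 11, 14, 3, 15, 2] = (2 9 10 7 13 3 12 14 15)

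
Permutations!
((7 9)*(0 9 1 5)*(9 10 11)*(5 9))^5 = ((0 10 11 5)(1 9 7))^5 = (0 10 11 5)(1 7 9)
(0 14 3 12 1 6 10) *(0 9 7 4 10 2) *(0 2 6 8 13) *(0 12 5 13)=(0 14 3 5 13 12 1 8)(4 10 9 7)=[14, 8, 2, 5, 10, 13, 6, 4, 0, 7, 9, 11, 1, 12, 3]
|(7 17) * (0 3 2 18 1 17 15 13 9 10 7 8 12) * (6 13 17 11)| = 15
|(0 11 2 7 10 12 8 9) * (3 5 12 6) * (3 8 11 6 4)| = 8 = |(0 6 8 9)(2 7 10 4 3 5 12 11)|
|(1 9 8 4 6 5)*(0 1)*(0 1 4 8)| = 6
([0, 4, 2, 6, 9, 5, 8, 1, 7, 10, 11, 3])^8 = [0, 7, 2, 11, 1, 5, 3, 8, 6, 4, 9, 10]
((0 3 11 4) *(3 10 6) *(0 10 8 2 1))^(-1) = ((0 8 2 1)(3 11 4 10 6))^(-1) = (0 1 2 8)(3 6 10 4 11)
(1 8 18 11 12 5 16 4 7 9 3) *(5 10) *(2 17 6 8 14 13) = [0, 14, 17, 1, 7, 16, 8, 9, 18, 3, 5, 12, 10, 2, 13, 15, 4, 6, 11] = (1 14 13 2 17 6 8 18 11 12 10 5 16 4 7 9 3)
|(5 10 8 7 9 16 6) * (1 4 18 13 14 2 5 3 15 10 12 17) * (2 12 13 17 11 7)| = |(1 4 18 17)(2 5 13 14 12 11 7 9 16 6 3 15 10 8)| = 28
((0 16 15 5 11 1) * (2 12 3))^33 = ((0 16 15 5 11 1)(2 12 3))^33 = (0 5)(1 15)(11 16)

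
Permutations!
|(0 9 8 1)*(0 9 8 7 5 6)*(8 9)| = 10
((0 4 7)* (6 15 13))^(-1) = (0 7 4)(6 13 15)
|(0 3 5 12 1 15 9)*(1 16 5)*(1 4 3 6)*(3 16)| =|(0 6 1 15 9)(3 4 16 5 12)| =5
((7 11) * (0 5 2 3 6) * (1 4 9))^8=(11)(0 3 5 6 2)(1 9 4)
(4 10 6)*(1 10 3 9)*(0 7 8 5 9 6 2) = (0 7 8 5 9 1 10 2)(3 6 4) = [7, 10, 0, 6, 3, 9, 4, 8, 5, 1, 2]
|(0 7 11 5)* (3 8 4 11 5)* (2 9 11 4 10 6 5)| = 10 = |(0 7 2 9 11 3 8 10 6 5)|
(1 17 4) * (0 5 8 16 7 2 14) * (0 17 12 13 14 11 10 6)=(0 5 8 16 7 2 11 10 6)(1 12 13 14 17 4)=[5, 12, 11, 3, 1, 8, 0, 2, 16, 9, 6, 10, 13, 14, 17, 15, 7, 4]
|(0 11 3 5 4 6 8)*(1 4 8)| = |(0 11 3 5 8)(1 4 6)| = 15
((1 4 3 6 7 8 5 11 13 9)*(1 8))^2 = (1 3 7 4 6)(5 13 8 11 9)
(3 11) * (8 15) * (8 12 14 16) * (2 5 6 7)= (2 5 6 7)(3 11)(8 15 12 14 16)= [0, 1, 5, 11, 4, 6, 7, 2, 15, 9, 10, 3, 14, 13, 16, 12, 8]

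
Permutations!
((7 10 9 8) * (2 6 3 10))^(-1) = ((2 6 3 10 9 8 7))^(-1) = (2 7 8 9 10 3 6)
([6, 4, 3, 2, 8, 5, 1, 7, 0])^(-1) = (0 8 4 1 6)(2 3)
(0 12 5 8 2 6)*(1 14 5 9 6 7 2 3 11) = (0 12 9 6)(1 14 5 8 3 11)(2 7) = [12, 14, 7, 11, 4, 8, 0, 2, 3, 6, 10, 1, 9, 13, 5]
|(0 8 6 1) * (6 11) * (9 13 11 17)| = 8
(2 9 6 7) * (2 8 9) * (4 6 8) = (4 6 7)(8 9) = [0, 1, 2, 3, 6, 5, 7, 4, 9, 8]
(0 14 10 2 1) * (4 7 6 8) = [14, 0, 1, 3, 7, 5, 8, 6, 4, 9, 2, 11, 12, 13, 10] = (0 14 10 2 1)(4 7 6 8)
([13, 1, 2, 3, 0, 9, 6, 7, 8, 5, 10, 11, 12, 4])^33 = (13)(5 9)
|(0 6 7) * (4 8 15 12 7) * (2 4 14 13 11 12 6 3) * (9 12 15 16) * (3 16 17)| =|(0 16 9 12 7)(2 4 8 17 3)(6 14 13 11 15)| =5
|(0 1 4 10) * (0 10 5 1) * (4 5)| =|(10)(1 5)| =2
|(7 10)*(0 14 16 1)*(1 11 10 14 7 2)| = 8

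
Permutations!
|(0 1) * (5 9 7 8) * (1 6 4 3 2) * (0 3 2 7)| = 10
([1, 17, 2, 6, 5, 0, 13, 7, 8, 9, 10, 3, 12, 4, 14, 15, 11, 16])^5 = [3, 6, 2, 0, 16, 11, 1, 7, 8, 9, 10, 5, 12, 17, 14, 15, 4, 13]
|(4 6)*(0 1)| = |(0 1)(4 6)| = 2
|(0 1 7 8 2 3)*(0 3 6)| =|(0 1 7 8 2 6)| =6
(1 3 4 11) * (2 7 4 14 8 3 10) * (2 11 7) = (1 10 11)(3 14 8)(4 7) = [0, 10, 2, 14, 7, 5, 6, 4, 3, 9, 11, 1, 12, 13, 8]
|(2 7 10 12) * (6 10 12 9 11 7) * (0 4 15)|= |(0 4 15)(2 6 10 9 11 7 12)|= 21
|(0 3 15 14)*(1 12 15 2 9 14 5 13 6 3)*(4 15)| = |(0 1 12 4 15 5 13 6 3 2 9 14)| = 12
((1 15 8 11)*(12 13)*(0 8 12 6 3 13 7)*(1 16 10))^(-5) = ((0 8 11 16 10 1 15 12 7)(3 13 6))^(-5) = (0 10 7 16 12 11 15 8 1)(3 13 6)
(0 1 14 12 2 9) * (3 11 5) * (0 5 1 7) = (0 7)(1 14 12 2 9 5 3 11) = [7, 14, 9, 11, 4, 3, 6, 0, 8, 5, 10, 1, 2, 13, 12]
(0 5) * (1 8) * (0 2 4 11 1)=(0 5 2 4 11 1 8)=[5, 8, 4, 3, 11, 2, 6, 7, 0, 9, 10, 1]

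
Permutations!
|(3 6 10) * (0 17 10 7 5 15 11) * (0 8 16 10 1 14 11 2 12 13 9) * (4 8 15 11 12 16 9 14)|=18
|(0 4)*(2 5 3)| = 6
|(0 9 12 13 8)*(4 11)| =10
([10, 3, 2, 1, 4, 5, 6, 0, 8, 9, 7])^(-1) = (0 7 10)(1 3)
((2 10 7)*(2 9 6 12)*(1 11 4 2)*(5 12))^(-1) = (1 12 5 6 9 7 10 2 4 11)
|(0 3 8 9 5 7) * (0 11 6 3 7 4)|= 9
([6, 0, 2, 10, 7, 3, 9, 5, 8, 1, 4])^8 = (3 7 10 5 4)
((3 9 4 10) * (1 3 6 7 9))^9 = (1 3)(4 9 7 6 10)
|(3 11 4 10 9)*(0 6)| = 10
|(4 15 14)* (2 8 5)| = |(2 8 5)(4 15 14)| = 3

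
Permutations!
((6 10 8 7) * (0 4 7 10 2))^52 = (10)(0 7 2 4 6)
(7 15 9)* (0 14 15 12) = (0 14 15 9 7 12) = [14, 1, 2, 3, 4, 5, 6, 12, 8, 7, 10, 11, 0, 13, 15, 9]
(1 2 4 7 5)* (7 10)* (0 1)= [1, 2, 4, 3, 10, 0, 6, 5, 8, 9, 7]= (0 1 2 4 10 7 5)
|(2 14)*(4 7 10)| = 6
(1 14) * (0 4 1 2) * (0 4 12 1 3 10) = (0 12 1 14 2 4 3 10) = [12, 14, 4, 10, 3, 5, 6, 7, 8, 9, 0, 11, 1, 13, 2]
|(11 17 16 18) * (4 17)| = |(4 17 16 18 11)| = 5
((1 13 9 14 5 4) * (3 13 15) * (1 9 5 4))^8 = ((1 15 3 13 5)(4 9 14))^8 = (1 13 15 5 3)(4 14 9)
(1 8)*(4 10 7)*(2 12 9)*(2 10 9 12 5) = (12)(1 8)(2 5)(4 9 10 7) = [0, 8, 5, 3, 9, 2, 6, 4, 1, 10, 7, 11, 12]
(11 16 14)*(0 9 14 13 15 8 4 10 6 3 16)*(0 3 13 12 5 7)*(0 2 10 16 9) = (2 10 6 13 15 8 4 16 12 5 7)(3 9 14 11) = [0, 1, 10, 9, 16, 7, 13, 2, 4, 14, 6, 3, 5, 15, 11, 8, 12]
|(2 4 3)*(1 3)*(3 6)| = 5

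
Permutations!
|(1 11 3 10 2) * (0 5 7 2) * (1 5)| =15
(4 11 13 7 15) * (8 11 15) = (4 15)(7 8 11 13) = [0, 1, 2, 3, 15, 5, 6, 8, 11, 9, 10, 13, 12, 7, 14, 4]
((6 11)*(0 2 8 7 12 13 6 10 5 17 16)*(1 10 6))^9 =(0 17 10 13 7 2 16 5 1 12 8)(6 11)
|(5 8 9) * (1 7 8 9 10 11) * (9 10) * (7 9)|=|(1 9 5 10 11)(7 8)|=10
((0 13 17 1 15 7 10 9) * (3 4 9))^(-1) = ((0 13 17 1 15 7 10 3 4 9))^(-1) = (0 9 4 3 10 7 15 1 17 13)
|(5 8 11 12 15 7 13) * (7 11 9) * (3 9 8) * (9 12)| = |(3 12 15 11 9 7 13 5)| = 8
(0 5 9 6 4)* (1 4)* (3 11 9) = (0 5 3 11 9 6 1 4) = [5, 4, 2, 11, 0, 3, 1, 7, 8, 6, 10, 9]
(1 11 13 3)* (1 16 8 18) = [0, 11, 2, 16, 4, 5, 6, 7, 18, 9, 10, 13, 12, 3, 14, 15, 8, 17, 1] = (1 11 13 3 16 8 18)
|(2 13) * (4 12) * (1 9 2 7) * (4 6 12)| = 10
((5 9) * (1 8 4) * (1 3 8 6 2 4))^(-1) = (1 8 3 4 2 6)(5 9)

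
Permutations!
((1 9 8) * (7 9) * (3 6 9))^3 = ((1 7 3 6 9 8))^3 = (1 6)(3 8)(7 9)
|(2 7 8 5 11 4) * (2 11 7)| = 6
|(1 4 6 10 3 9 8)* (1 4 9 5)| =|(1 9 8 4 6 10 3 5)| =8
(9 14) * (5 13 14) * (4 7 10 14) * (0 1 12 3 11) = (0 1 12 3 11)(4 7 10 14 9 5 13) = [1, 12, 2, 11, 7, 13, 6, 10, 8, 5, 14, 0, 3, 4, 9]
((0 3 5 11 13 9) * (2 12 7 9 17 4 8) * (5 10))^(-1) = (0 9 7 12 2 8 4 17 13 11 5 10 3)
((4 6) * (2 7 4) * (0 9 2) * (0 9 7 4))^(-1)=(0 7)(2 9 6 4)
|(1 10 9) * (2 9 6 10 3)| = |(1 3 2 9)(6 10)| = 4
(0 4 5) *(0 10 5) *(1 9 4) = (0 1 9 4)(5 10) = [1, 9, 2, 3, 0, 10, 6, 7, 8, 4, 5]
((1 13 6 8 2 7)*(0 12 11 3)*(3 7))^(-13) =((0 12 11 7 1 13 6 8 2 3))^(-13) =(0 8 1 12 2 13 11 3 6 7)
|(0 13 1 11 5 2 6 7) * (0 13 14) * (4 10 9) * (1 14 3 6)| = |(0 3 6 7 13 14)(1 11 5 2)(4 10 9)| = 12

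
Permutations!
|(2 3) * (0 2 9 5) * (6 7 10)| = |(0 2 3 9 5)(6 7 10)| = 15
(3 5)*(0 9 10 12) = [9, 1, 2, 5, 4, 3, 6, 7, 8, 10, 12, 11, 0] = (0 9 10 12)(3 5)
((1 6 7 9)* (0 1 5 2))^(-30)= (0 5 7 1 2 9 6)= ((0 1 6 7 9 5 2))^(-30)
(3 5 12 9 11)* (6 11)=(3 5 12 9 6 11)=[0, 1, 2, 5, 4, 12, 11, 7, 8, 6, 10, 3, 9]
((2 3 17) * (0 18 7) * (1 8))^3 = (18)(1 8)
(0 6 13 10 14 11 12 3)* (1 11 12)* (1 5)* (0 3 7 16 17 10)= (0 6 13)(1 11 5)(7 16 17 10 14 12)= [6, 11, 2, 3, 4, 1, 13, 16, 8, 9, 14, 5, 7, 0, 12, 15, 17, 10]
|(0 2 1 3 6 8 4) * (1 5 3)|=|(0 2 5 3 6 8 4)|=7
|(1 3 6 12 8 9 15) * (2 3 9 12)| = 6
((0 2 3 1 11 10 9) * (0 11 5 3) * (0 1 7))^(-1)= (0 7 3 5 1 2)(9 10 11)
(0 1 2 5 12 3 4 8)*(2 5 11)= [1, 5, 11, 4, 8, 12, 6, 7, 0, 9, 10, 2, 3]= (0 1 5 12 3 4 8)(2 11)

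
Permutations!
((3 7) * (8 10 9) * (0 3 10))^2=(0 7 9)(3 10 8)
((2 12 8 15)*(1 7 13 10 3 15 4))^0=(15)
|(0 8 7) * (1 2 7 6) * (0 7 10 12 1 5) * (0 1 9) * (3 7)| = 18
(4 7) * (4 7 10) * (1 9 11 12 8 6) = (1 9 11 12 8 6)(4 10) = [0, 9, 2, 3, 10, 5, 1, 7, 6, 11, 4, 12, 8]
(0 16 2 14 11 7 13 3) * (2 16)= [2, 1, 14, 0, 4, 5, 6, 13, 8, 9, 10, 7, 12, 3, 11, 15, 16]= (16)(0 2 14 11 7 13 3)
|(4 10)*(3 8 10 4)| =3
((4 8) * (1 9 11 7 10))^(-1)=(1 10 7 11 9)(4 8)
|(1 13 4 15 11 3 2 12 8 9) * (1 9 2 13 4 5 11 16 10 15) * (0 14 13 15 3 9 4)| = |(0 14 13 5 11 9 4 1)(2 12 8)(3 15 16 10)| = 24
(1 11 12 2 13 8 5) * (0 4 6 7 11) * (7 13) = (0 4 6 13 8 5 1)(2 7 11 12) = [4, 0, 7, 3, 6, 1, 13, 11, 5, 9, 10, 12, 2, 8]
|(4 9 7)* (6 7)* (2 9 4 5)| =5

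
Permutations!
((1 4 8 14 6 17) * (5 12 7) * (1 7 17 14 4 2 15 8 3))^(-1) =((1 2 15 8 4 3)(5 12 17 7)(6 14))^(-1) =(1 3 4 8 15 2)(5 7 17 12)(6 14)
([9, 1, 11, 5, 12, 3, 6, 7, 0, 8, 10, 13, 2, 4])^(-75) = [0, 1, 2, 5, 4, 3, 6, 7, 8, 9, 10, 11, 12, 13]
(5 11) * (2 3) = (2 3)(5 11) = [0, 1, 3, 2, 4, 11, 6, 7, 8, 9, 10, 5]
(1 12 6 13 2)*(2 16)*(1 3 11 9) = (1 12 6 13 16 2 3 11 9) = [0, 12, 3, 11, 4, 5, 13, 7, 8, 1, 10, 9, 6, 16, 14, 15, 2]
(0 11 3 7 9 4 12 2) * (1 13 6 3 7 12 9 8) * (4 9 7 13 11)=(0 4 7 8 1 11 13 6 3 12 2)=[4, 11, 0, 12, 7, 5, 3, 8, 1, 9, 10, 13, 2, 6]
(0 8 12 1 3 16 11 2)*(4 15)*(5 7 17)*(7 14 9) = [8, 3, 0, 16, 15, 14, 6, 17, 12, 7, 10, 2, 1, 13, 9, 4, 11, 5] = (0 8 12 1 3 16 11 2)(4 15)(5 14 9 7 17)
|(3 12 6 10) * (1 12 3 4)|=|(1 12 6 10 4)|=5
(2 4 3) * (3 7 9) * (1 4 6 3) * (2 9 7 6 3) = (1 4 6 2 3 9) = [0, 4, 3, 9, 6, 5, 2, 7, 8, 1]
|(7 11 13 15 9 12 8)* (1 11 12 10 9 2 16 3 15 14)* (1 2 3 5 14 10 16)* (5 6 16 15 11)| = 12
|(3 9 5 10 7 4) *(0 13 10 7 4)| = 8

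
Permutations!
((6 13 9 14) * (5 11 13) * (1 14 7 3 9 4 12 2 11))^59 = (1 5 6 14)(2 12 4 13 11)(3 7 9) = ((1 14 6 5)(2 11 13 4 12)(3 9 7))^59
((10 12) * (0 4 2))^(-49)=(0 2 4)(10 12)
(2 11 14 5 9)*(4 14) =(2 11 4 14 5 9) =[0, 1, 11, 3, 14, 9, 6, 7, 8, 2, 10, 4, 12, 13, 5]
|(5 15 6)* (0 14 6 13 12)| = |(0 14 6 5 15 13 12)| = 7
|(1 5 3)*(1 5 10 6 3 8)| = 6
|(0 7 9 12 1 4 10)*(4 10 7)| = |(0 4 7 9 12 1 10)| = 7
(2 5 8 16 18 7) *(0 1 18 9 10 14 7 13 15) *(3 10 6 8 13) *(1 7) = [7, 18, 5, 10, 4, 13, 8, 2, 16, 6, 14, 11, 12, 15, 1, 0, 9, 17, 3] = (0 7 2 5 13 15)(1 18 3 10 14)(6 8 16 9)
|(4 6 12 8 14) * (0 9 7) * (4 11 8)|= 3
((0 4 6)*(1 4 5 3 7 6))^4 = ((0 5 3 7 6)(1 4))^4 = (0 6 7 3 5)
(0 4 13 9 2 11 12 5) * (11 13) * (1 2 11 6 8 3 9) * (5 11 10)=(0 4 6 8 3 9 10 5)(1 2 13)(11 12)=[4, 2, 13, 9, 6, 0, 8, 7, 3, 10, 5, 12, 11, 1]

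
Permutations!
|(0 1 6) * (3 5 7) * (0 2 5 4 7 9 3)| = |(0 1 6 2 5 9 3 4 7)| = 9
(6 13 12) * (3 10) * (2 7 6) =(2 7 6 13 12)(3 10) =[0, 1, 7, 10, 4, 5, 13, 6, 8, 9, 3, 11, 2, 12]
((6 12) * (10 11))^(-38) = (12) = ((6 12)(10 11))^(-38)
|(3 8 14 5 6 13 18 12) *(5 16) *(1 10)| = 18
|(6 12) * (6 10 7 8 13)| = |(6 12 10 7 8 13)| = 6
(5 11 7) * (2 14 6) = [0, 1, 14, 3, 4, 11, 2, 5, 8, 9, 10, 7, 12, 13, 6] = (2 14 6)(5 11 7)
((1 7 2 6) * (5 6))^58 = (1 5 7 6 2)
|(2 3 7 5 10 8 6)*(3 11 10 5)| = |(2 11 10 8 6)(3 7)| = 10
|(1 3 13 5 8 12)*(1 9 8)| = |(1 3 13 5)(8 12 9)| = 12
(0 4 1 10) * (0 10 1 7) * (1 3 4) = (10)(0 1 3 4 7) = [1, 3, 2, 4, 7, 5, 6, 0, 8, 9, 10]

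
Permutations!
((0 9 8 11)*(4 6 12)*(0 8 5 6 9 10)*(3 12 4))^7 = (0 10)(3 12)(4 6 5 9)(8 11)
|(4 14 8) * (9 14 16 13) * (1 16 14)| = 12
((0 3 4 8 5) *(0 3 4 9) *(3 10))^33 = (0 3 5 4 9 10 8)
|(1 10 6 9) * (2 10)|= 5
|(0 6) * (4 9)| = 2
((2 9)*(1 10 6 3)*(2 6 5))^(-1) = (1 3 6 9 2 5 10)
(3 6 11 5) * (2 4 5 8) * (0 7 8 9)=[7, 1, 4, 6, 5, 3, 11, 8, 2, 0, 10, 9]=(0 7 8 2 4 5 3 6 11 9)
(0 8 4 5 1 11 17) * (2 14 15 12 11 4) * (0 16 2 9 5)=(0 8 9 5 1 4)(2 14 15 12 11 17 16)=[8, 4, 14, 3, 0, 1, 6, 7, 9, 5, 10, 17, 11, 13, 15, 12, 2, 16]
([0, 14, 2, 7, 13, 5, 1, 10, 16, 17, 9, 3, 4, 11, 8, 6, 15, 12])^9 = [0, 16, 2, 3, 4, 5, 8, 7, 6, 9, 10, 11, 12, 13, 15, 14, 1, 17]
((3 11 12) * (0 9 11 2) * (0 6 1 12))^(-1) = ((0 9 11)(1 12 3 2 6))^(-1) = (0 11 9)(1 6 2 3 12)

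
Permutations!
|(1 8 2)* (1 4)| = 4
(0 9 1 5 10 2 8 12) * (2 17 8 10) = (0 9 1 5 2 10 17 8 12) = [9, 5, 10, 3, 4, 2, 6, 7, 12, 1, 17, 11, 0, 13, 14, 15, 16, 8]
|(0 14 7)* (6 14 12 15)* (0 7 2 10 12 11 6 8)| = |(0 11 6 14 2 10 12 15 8)| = 9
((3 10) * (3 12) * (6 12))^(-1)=(3 12 6 10)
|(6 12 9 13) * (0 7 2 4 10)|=20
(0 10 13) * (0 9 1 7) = (0 10 13 9 1 7) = [10, 7, 2, 3, 4, 5, 6, 0, 8, 1, 13, 11, 12, 9]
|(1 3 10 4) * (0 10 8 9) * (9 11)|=8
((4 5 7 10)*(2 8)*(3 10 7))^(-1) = ((2 8)(3 10 4 5))^(-1) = (2 8)(3 5 4 10)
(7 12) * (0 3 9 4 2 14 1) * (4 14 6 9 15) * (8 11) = (0 3 15 4 2 6 9 14 1)(7 12)(8 11) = [3, 0, 6, 15, 2, 5, 9, 12, 11, 14, 10, 8, 7, 13, 1, 4]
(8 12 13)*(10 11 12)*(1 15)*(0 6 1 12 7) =(0 6 1 15 12 13 8 10 11 7) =[6, 15, 2, 3, 4, 5, 1, 0, 10, 9, 11, 7, 13, 8, 14, 12]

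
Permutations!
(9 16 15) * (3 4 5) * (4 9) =[0, 1, 2, 9, 5, 3, 6, 7, 8, 16, 10, 11, 12, 13, 14, 4, 15] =(3 9 16 15 4 5)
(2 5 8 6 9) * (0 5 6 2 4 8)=(0 5)(2 6 9 4 8)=[5, 1, 6, 3, 8, 0, 9, 7, 2, 4]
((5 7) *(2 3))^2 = ((2 3)(5 7))^2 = (7)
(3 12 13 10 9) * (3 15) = [0, 1, 2, 12, 4, 5, 6, 7, 8, 15, 9, 11, 13, 10, 14, 3] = (3 12 13 10 9 15)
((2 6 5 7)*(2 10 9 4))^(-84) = ((2 6 5 7 10 9 4))^(-84) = (10)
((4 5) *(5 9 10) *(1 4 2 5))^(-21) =(1 10 9 4)(2 5)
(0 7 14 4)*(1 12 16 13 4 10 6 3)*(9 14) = (0 7 9 14 10 6 3 1 12 16 13 4) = [7, 12, 2, 1, 0, 5, 3, 9, 8, 14, 6, 11, 16, 4, 10, 15, 13]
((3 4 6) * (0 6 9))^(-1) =((0 6 3 4 9))^(-1) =(0 9 4 3 6)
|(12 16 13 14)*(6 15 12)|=|(6 15 12 16 13 14)|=6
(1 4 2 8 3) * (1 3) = (1 4 2 8) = [0, 4, 8, 3, 2, 5, 6, 7, 1]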